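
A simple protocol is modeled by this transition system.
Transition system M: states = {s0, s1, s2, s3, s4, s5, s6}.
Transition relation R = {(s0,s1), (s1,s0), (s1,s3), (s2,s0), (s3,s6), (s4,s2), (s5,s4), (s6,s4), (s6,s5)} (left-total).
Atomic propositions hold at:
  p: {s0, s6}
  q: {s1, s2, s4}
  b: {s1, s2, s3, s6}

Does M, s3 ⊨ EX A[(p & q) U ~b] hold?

Sat(p & q) = ∅
Sat(~b) = {s0, s4, s5}
A[(p & q) U ~b]: least fixpoint, start Z0 = Sat(~b) = {s0, s4, s5}, add states in Sat(p & q) with every successor in Z. Already a fixed point.
Sat(A[(p & q) U ~b]) = {s0, s4, s5}
Sat(EX A[(p & q) U ~b]) = {s : some successor in {s0, s4, s5}} = {s1, s2, s5, s6}
s3 ∉ Sat(EX A[(p & q) U ~b]) = {s1, s2, s5, s6}, so the formula does not hold at s3.

No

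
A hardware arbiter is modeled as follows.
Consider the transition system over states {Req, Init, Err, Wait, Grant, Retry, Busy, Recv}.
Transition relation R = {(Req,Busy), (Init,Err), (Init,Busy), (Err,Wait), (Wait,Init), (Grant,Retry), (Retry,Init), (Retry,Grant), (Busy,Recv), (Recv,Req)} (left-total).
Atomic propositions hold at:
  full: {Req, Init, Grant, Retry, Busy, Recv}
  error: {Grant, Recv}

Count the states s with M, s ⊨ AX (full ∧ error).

Sat(full ∧ error) = {Grant, Recv}
Sat(AX (full ∧ error)) = {s : every successor in {Grant, Recv}} = {Busy}
|Sat(AX (full ∧ error))| = |{Busy}| = 1.

1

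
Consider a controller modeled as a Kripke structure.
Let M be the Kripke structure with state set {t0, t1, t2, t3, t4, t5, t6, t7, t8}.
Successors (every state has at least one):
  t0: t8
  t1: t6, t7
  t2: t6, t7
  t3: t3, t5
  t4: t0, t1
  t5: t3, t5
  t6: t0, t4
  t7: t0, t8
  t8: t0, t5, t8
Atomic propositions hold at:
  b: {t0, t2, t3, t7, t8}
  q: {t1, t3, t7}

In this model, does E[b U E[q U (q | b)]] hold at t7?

Sat(q | b) = {t0, t1, t2, t3, t7, t8}
E[q U (q | b)]: least fixpoint, start Z0 = Sat((q | b)) = {t0, t1, t2, t3, t7, t8}, add states in Sat(q) with some successor in Z. Already a fixed point.
Sat(E[q U (q | b)]) = {t0, t1, t2, t3, t7, t8}
E[b U E[q U (q | b)]]: least fixpoint, start Z0 = Sat(E[q U (q | b)]) = {t0, t1, t2, t3, t7, t8}, add states in Sat(b) with some successor in Z. Already a fixed point.
Sat(E[b U E[q U (q | b)]]) = {t0, t1, t2, t3, t7, t8}
t7 ∈ Sat(E[b U E[q U (q | b)]]) = {t0, t1, t2, t3, t7, t8}, so the formula holds at t7.

Yes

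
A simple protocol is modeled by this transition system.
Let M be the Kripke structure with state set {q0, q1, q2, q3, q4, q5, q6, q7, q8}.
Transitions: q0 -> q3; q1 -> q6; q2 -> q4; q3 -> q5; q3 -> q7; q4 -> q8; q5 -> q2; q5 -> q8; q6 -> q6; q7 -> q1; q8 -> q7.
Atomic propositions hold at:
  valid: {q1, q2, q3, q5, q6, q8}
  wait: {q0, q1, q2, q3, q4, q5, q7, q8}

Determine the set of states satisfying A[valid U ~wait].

Sat(~wait) = {q6}
A[valid U ~wait]: least fixpoint, start Z0 = Sat(~wait) = {q6}, add states in Sat(valid) with every successor in Z. Z1 = {q1, q6}; fixed.
Sat(A[valid U ~wait]) = {q1, q6}

{q1, q6}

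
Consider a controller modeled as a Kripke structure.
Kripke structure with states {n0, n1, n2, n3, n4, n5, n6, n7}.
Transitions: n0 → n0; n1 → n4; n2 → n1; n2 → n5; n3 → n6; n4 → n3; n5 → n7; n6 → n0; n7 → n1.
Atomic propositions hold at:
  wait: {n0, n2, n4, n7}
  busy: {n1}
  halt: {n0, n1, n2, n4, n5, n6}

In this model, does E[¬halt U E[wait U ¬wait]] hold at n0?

No

Sat(¬halt) = {n3, n7}
Sat(¬wait) = {n1, n3, n5, n6}
E[wait U ¬wait]: least fixpoint, start Z0 = Sat(¬wait) = {n1, n3, n5, n6}, add states in Sat(wait) with some successor in Z. Z1 = {n1, n2, n3, n4, n5, n6, n7}; fixed.
Sat(E[wait U ¬wait]) = {n1, n2, n3, n4, n5, n6, n7}
E[¬halt U E[wait U ¬wait]]: least fixpoint, start Z0 = Sat(E[wait U ¬wait]) = {n1, n2, n3, n4, n5, n6, n7}, add states in Sat(¬halt) with some successor in Z. Already a fixed point.
Sat(E[¬halt U E[wait U ¬wait]]) = {n1, n2, n3, n4, n5, n6, n7}
n0 ∉ Sat(E[¬halt U E[wait U ¬wait]]) = {n1, n2, n3, n4, n5, n6, n7}, so the formula does not hold at n0.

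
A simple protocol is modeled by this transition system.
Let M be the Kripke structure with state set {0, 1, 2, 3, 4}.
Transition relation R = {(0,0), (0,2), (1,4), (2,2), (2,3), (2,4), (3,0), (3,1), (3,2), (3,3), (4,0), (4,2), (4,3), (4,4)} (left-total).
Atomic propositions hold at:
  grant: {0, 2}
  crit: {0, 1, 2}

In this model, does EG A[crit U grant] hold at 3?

A[crit U grant]: least fixpoint, start Z0 = Sat(grant) = {0, 2}, add states in Sat(crit) with every successor in Z. Already a fixed point.
Sat(A[crit U grant]) = {0, 2}
EG A[crit U grant]: greatest fixpoint, start Z0 = {0, 2}, keep only states in Sat with some successor in Z. Already a fixed point.
Sat(EG A[crit U grant]) = {0, 2}
3 ∉ Sat(EG A[crit U grant]) = {0, 2}, so the formula does not hold at 3.

No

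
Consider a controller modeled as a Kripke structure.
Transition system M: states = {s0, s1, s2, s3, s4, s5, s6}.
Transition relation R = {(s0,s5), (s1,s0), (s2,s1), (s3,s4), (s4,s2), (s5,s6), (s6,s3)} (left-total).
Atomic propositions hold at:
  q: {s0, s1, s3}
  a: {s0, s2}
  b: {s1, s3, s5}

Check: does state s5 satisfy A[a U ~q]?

Yes

Sat(~q) = {s2, s4, s5, s6}
A[a U ~q]: least fixpoint, start Z0 = Sat(~q) = {s2, s4, s5, s6}, add states in Sat(a) with every successor in Z. Z1 = {s0, s2, s4, s5, s6}; fixed.
Sat(A[a U ~q]) = {s0, s2, s4, s5, s6}
s5 ∈ Sat(A[a U ~q]) = {s0, s2, s4, s5, s6}, so the formula holds at s5.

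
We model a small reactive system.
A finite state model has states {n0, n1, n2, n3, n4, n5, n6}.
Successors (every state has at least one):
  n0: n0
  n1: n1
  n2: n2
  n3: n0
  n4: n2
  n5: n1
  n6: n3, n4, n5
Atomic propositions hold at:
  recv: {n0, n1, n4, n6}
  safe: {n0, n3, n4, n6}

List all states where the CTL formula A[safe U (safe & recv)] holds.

Sat(safe & recv) = {n0, n4, n6}
A[safe U (safe & recv)]: least fixpoint, start Z0 = Sat((safe & recv)) = {n0, n4, n6}, add states in Sat(safe) with every successor in Z. Z1 = {n0, n3, n4, n6}; fixed.
Sat(A[safe U (safe & recv)]) = {n0, n3, n4, n6}

{n0, n3, n4, n6}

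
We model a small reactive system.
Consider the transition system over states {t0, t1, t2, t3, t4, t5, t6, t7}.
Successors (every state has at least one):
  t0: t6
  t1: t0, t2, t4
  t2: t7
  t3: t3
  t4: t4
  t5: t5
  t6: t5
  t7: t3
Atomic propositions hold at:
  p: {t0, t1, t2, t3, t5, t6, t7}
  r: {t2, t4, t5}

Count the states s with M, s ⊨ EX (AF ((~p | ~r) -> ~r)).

Sat(~p) = {t4}
Sat(~r) = {t0, t1, t3, t6, t7}
Sat(~p | ~r) = {t0, t1, t3, t4, t6, t7}
Sat((~p | ~r) -> ~r) = {t0, t1, t2, t3, t5, t6, t7}
AF ((~p | ~r) -> ~r): least fixpoint, start Z0 = {t0, t1, t2, t3, t5, t6, t7}, add states with every successor in Z. Already a fixed point.
Sat(AF ((~p | ~r) -> ~r)) = {t0, t1, t2, t3, t5, t6, t7}
Sat(EX (AF ((~p | ~r) -> ~r))) = {s : some successor in {t0, t1, t2, t3, t5, t6, t7}} = {t0, t1, t2, t3, t5, t6, t7}
|Sat(EX (AF ((~p | ~r) -> ~r)))| = |{t0, t1, t2, t3, t5, t6, t7}| = 7.

7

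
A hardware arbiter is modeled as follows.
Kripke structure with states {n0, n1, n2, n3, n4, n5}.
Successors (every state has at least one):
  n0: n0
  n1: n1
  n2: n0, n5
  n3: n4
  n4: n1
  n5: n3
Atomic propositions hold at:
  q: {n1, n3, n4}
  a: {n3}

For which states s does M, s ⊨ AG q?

AG q: greatest fixpoint, start Z0 = {n1, n3, n4}, keep only states in Sat with every successor in Z. Already a fixed point.
Sat(AG q) = {n1, n3, n4}

{n1, n3, n4}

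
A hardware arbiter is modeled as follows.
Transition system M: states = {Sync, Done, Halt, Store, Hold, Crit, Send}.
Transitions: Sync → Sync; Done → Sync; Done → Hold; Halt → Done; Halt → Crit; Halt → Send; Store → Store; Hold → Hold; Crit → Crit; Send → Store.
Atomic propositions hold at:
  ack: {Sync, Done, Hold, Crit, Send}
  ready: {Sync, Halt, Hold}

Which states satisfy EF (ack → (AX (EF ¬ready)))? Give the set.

Sat(¬ready) = {Done, Store, Crit, Send}
EF ¬ready: least fixpoint, start Z0 = {Done, Store, Crit, Send}, add states with some successor in Z. Z1 = {Done, Halt, Store, Crit, Send}; fixed.
Sat(EF ¬ready) = {Done, Halt, Store, Crit, Send}
Sat(AX (EF ¬ready)) = {s : every successor in {Done, Halt, Store, Crit, Send}} = {Halt, Store, Crit, Send}
Sat(ack → (AX (EF ¬ready))) = {Halt, Store, Crit, Send}
EF (ack → (AX (EF ¬ready))): least fixpoint, start Z0 = {Halt, Store, Crit, Send}, add states with some successor in Z. Already a fixed point.
Sat(EF (ack → (AX (EF ¬ready)))) = {Halt, Store, Crit, Send}

{Halt, Store, Crit, Send}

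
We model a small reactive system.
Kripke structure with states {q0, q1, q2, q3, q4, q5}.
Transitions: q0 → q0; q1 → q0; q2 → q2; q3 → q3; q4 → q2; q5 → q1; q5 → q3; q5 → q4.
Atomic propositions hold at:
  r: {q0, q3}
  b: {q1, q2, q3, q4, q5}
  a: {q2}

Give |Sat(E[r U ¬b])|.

1

Sat(¬b) = {q0}
E[r U ¬b]: least fixpoint, start Z0 = Sat(¬b) = {q0}, add states in Sat(r) with some successor in Z. Already a fixed point.
Sat(E[r U ¬b]) = {q0}
|Sat(E[r U ¬b])| = |{q0}| = 1.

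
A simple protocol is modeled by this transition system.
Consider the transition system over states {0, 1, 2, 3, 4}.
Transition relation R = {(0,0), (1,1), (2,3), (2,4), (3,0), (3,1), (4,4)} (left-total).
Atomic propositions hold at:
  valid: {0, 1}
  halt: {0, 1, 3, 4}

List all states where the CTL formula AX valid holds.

Sat(AX valid) = {s : every successor in {0, 1}} = {0, 1, 3}

{0, 1, 3}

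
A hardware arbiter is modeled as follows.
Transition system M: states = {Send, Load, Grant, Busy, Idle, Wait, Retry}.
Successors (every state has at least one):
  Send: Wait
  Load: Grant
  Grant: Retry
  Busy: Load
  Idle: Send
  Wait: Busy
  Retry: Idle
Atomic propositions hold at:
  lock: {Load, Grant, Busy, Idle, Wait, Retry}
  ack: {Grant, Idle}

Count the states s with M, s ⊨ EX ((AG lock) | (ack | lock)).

6

AG lock: greatest fixpoint, start Z0 = {Load, Grant, Busy, Idle, Wait, Retry}, keep only states in Sat with every successor in Z. Z1 = {Load, Grant, Busy, Wait, Retry}; Z2 = {Load, Grant, Busy, Wait}; Z3 = {Load, Busy, Wait}; Z4 = {Busy, Wait}; Z5 = {Wait}; Z6 = ∅; fixed.
Sat(AG lock) = ∅
Sat(ack | lock) = {Load, Grant, Busy, Idle, Wait, Retry}
Sat((AG lock) | (ack | lock)) = {Load, Grant, Busy, Idle, Wait, Retry}
Sat(EX ((AG lock) | (ack | lock))) = {s : some successor in {Load, Grant, Busy, Idle, Wait, Retry}} = {Send, Load, Grant, Busy, Wait, Retry}
|Sat(EX ((AG lock) | (ack | lock)))| = |{Send, Load, Grant, Busy, Wait, Retry}| = 6.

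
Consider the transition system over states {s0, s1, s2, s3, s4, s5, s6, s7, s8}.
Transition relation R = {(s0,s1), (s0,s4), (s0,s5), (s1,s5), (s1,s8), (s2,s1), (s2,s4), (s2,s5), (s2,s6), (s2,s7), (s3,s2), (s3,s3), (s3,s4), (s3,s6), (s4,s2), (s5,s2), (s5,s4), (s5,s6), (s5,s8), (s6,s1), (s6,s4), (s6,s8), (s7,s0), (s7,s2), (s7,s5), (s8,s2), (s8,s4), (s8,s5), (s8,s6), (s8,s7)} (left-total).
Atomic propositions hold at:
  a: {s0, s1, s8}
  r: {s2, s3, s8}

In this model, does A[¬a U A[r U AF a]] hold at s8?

Yes

Sat(¬a) = {s2, s3, s4, s5, s6, s7}
AF a: least fixpoint, start Z0 = {s0, s1, s8}, add states with every successor in Z. Already a fixed point.
Sat(AF a) = {s0, s1, s8}
A[r U AF a]: least fixpoint, start Z0 = Sat(AF a) = {s0, s1, s8}, add states in Sat(r) with every successor in Z. Already a fixed point.
Sat(A[r U AF a]) = {s0, s1, s8}
A[¬a U A[r U AF a]]: least fixpoint, start Z0 = Sat(A[r U AF a]) = {s0, s1, s8}, add states in Sat(¬a) with every successor in Z. Already a fixed point.
Sat(A[¬a U A[r U AF a]]) = {s0, s1, s8}
s8 ∈ Sat(A[¬a U A[r U AF a]]) = {s0, s1, s8}, so the formula holds at s8.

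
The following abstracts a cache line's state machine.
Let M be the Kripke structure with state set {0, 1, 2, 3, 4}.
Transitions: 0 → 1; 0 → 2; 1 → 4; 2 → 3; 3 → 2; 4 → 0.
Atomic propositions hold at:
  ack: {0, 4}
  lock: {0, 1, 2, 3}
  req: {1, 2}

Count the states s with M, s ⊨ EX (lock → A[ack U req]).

4

A[ack U req]: least fixpoint, start Z0 = Sat(req) = {1, 2}, add states in Sat(ack) with every successor in Z. Z1 = {0, 1, 2}; Z2 = {0, 1, 2, 4}; fixed.
Sat(A[ack U req]) = {0, 1, 2, 4}
Sat(lock → A[ack U req]) = {0, 1, 2, 4}
Sat(EX (lock → A[ack U req])) = {s : some successor in {0, 1, 2, 4}} = {0, 1, 3, 4}
|Sat(EX (lock → A[ack U req]))| = |{0, 1, 3, 4}| = 4.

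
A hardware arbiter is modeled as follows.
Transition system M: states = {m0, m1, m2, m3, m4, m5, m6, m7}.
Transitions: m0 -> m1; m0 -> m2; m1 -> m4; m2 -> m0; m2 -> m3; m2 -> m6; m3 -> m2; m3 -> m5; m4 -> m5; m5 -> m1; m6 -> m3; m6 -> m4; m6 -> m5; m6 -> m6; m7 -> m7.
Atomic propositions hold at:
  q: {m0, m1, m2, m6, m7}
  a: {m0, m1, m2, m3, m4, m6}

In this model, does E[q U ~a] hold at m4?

No

Sat(~a) = {m5, m7}
E[q U ~a]: least fixpoint, start Z0 = Sat(~a) = {m5, m7}, add states in Sat(q) with some successor in Z. Z1 = {m5, m6, m7}; Z2 = {m2, m5, m6, m7}; Z3 = {m0, m2, m5, m6, m7}; fixed.
Sat(E[q U ~a]) = {m0, m2, m5, m6, m7}
m4 ∉ Sat(E[q U ~a]) = {m0, m2, m5, m6, m7}, so the formula does not hold at m4.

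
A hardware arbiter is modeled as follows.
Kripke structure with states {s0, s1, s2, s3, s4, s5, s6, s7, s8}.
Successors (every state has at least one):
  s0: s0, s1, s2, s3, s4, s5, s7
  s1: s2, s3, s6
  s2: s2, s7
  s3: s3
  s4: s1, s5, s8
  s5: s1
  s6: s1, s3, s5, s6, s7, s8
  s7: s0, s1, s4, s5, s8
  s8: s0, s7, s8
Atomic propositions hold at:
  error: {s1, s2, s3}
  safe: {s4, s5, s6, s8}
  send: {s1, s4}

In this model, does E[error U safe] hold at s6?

Yes

E[error U safe]: least fixpoint, start Z0 = Sat(safe) = {s4, s5, s6, s8}, add states in Sat(error) with some successor in Z. Z1 = {s1, s4, s5, s6, s8}; fixed.
Sat(E[error U safe]) = {s1, s4, s5, s6, s8}
s6 ∈ Sat(E[error U safe]) = {s1, s4, s5, s6, s8}, so the formula holds at s6.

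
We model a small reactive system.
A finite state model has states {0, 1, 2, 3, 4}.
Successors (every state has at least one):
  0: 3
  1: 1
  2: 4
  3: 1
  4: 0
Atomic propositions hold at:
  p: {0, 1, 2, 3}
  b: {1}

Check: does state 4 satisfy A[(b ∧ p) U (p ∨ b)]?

Sat(b ∧ p) = {1}
Sat(p ∨ b) = {0, 1, 2, 3}
A[(b ∧ p) U (p ∨ b)]: least fixpoint, start Z0 = Sat((p ∨ b)) = {0, 1, 2, 3}, add states in Sat(b ∧ p) with every successor in Z. Already a fixed point.
Sat(A[(b ∧ p) U (p ∨ b)]) = {0, 1, 2, 3}
4 ∉ Sat(A[(b ∧ p) U (p ∨ b)]) = {0, 1, 2, 3}, so the formula does not hold at 4.

No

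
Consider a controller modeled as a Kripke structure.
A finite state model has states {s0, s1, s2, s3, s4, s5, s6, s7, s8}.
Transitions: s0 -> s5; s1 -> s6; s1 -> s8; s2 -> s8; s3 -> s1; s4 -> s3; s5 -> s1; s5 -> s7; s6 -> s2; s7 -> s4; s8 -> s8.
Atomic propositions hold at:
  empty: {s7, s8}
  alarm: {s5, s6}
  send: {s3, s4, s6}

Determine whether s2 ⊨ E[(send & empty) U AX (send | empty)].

Sat(send & empty) = ∅
Sat(send | empty) = {s3, s4, s6, s7, s8}
Sat(AX (send | empty)) = {s : every successor in {s3, s4, s6, s7, s8}} = {s1, s2, s4, s7, s8}
E[(send & empty) U AX (send | empty)]: least fixpoint, start Z0 = Sat(AX (send | empty)) = {s1, s2, s4, s7, s8}, add states in Sat(send & empty) with some successor in Z. Already a fixed point.
Sat(E[(send & empty) U AX (send | empty)]) = {s1, s2, s4, s7, s8}
s2 ∈ Sat(E[(send & empty) U AX (send | empty)]) = {s1, s2, s4, s7, s8}, so the formula holds at s2.

Yes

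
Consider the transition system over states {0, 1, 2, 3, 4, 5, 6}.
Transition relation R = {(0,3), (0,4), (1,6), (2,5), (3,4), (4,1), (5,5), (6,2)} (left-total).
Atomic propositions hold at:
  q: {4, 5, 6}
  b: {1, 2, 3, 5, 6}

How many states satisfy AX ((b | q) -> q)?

Sat(b | q) = {1, 2, 3, 4, 5, 6}
Sat((b | q) -> q) = {0, 4, 5, 6}
Sat(AX ((b | q) -> q)) = {s : every successor in {0, 4, 5, 6}} = {1, 2, 3, 5}
|Sat(AX ((b | q) -> q))| = |{1, 2, 3, 5}| = 4.

4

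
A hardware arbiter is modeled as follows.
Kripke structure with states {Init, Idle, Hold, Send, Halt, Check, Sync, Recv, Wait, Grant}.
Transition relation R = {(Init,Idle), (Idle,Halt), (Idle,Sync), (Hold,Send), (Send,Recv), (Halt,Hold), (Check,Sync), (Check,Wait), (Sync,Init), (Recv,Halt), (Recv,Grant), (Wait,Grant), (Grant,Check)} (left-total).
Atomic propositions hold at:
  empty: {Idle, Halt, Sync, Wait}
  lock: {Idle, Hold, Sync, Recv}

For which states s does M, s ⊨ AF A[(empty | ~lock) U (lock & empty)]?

Sat(~lock) = {Init, Send, Halt, Check, Wait, Grant}
Sat(empty | ~lock) = {Init, Idle, Send, Halt, Check, Sync, Wait, Grant}
Sat(lock & empty) = {Idle, Sync}
A[(empty | ~lock) U (lock & empty)]: least fixpoint, start Z0 = Sat((lock & empty)) = {Idle, Sync}, add states in Sat(empty | ~lock) with every successor in Z. Z1 = {Init, Idle, Sync}; fixed.
Sat(A[(empty | ~lock) U (lock & empty)]) = {Init, Idle, Sync}
AF A[(empty | ~lock) U (lock & empty)]: least fixpoint, start Z0 = {Init, Idle, Sync}, add states with every successor in Z. Already a fixed point.
Sat(AF A[(empty | ~lock) U (lock & empty)]) = {Init, Idle, Sync}

{Init, Idle, Sync}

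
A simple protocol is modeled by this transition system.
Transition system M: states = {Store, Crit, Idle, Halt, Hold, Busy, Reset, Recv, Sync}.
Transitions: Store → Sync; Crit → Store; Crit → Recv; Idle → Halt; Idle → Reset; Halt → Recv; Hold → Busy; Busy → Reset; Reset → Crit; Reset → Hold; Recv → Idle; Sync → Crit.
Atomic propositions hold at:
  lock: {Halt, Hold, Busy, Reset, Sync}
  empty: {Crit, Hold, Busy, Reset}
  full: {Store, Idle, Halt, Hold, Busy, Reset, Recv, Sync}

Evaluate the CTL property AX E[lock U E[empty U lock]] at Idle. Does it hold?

E[empty U lock]: least fixpoint, start Z0 = Sat(lock) = {Halt, Hold, Busy, Reset, Sync}, add states in Sat(empty) with some successor in Z. Already a fixed point.
Sat(E[empty U lock]) = {Halt, Hold, Busy, Reset, Sync}
E[lock U E[empty U lock]]: least fixpoint, start Z0 = Sat(E[empty U lock]) = {Halt, Hold, Busy, Reset, Sync}, add states in Sat(lock) with some successor in Z. Already a fixed point.
Sat(E[lock U E[empty U lock]]) = {Halt, Hold, Busy, Reset, Sync}
Sat(AX E[lock U E[empty U lock]]) = {s : every successor in {Halt, Hold, Busy, Reset, Sync}} = {Store, Idle, Hold, Busy}
Idle ∈ Sat(AX E[lock U E[empty U lock]]) = {Store, Idle, Hold, Busy}, so the formula holds at Idle.

Yes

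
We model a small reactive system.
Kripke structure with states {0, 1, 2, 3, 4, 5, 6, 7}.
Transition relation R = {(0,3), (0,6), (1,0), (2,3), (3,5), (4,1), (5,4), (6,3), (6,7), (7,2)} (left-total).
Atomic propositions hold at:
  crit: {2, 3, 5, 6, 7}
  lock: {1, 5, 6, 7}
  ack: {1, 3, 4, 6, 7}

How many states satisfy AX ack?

Sat(AX ack) = {s : every successor in {1, 3, 4, 6, 7}} = {0, 2, 4, 5, 6}
|Sat(AX ack)| = |{0, 2, 4, 5, 6}| = 5.

5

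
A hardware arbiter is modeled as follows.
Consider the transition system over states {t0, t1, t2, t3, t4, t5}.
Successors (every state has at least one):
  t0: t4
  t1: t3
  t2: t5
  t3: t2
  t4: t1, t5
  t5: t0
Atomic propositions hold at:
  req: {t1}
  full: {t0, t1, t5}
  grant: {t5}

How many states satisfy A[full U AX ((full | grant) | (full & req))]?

4

Sat(full | grant) = {t0, t1, t5}
Sat(full & req) = {t1}
Sat((full | grant) | (full & req)) = {t0, t1, t5}
Sat(AX ((full | grant) | (full & req))) = {s : every successor in {t0, t1, t5}} = {t2, t4, t5}
A[full U AX ((full | grant) | (full & req))]: least fixpoint, start Z0 = Sat(AX ((full | grant) | (full & req))) = {t2, t4, t5}, add states in Sat(full) with every successor in Z. Z1 = {t0, t2, t4, t5}; fixed.
Sat(A[full U AX ((full | grant) | (full & req))]) = {t0, t2, t4, t5}
|Sat(A[full U AX ((full | grant) | (full & req))])| = |{t0, t2, t4, t5}| = 4.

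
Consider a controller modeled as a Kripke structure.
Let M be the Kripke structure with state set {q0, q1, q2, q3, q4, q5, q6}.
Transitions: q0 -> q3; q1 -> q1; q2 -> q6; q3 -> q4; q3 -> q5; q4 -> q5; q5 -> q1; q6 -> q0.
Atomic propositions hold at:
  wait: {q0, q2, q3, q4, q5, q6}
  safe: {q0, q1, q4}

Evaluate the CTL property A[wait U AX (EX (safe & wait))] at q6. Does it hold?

Yes

Sat(safe & wait) = {q0, q4}
Sat(EX (safe & wait)) = {s : some successor in {q0, q4}} = {q3, q6}
Sat(AX (EX (safe & wait))) = {s : every successor in {q3, q6}} = {q0, q2}
A[wait U AX (EX (safe & wait))]: least fixpoint, start Z0 = Sat(AX (EX (safe & wait))) = {q0, q2}, add states in Sat(wait) with every successor in Z. Z1 = {q0, q2, q6}; fixed.
Sat(A[wait U AX (EX (safe & wait))]) = {q0, q2, q6}
q6 ∈ Sat(A[wait U AX (EX (safe & wait))]) = {q0, q2, q6}, so the formula holds at q6.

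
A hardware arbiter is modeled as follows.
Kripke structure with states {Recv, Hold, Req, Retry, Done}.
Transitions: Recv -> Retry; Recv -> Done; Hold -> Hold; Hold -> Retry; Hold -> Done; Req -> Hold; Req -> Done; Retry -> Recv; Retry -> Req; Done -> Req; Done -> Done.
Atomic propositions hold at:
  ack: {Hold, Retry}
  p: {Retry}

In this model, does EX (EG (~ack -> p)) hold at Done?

No

Sat(~ack) = {Recv, Req, Done}
Sat(~ack -> p) = {Hold, Retry}
EG (~ack -> p): greatest fixpoint, start Z0 = {Hold, Retry}, keep only states in Sat with some successor in Z. Z1 = {Hold}; fixed.
Sat(EG (~ack -> p)) = {Hold}
Sat(EX (EG (~ack -> p))) = {s : some successor in {Hold}} = {Hold, Req}
Done ∉ Sat(EX (EG (~ack -> p))) = {Hold, Req}, so the formula does not hold at Done.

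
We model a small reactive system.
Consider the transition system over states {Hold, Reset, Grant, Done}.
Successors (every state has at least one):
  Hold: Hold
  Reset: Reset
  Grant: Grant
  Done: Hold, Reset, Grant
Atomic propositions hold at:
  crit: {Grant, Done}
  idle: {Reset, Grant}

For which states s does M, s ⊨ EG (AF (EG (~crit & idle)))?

Sat(~crit) = {Hold, Reset}
Sat(~crit & idle) = {Reset}
EG (~crit & idle): greatest fixpoint, start Z0 = {Reset}, keep only states in Sat with some successor in Z. Already a fixed point.
Sat(EG (~crit & idle)) = {Reset}
AF (EG (~crit & idle)): least fixpoint, start Z0 = {Reset}, add states with every successor in Z. Already a fixed point.
Sat(AF (EG (~crit & idle))) = {Reset}
EG (AF (EG (~crit & idle))): greatest fixpoint, start Z0 = {Reset}, keep only states in Sat with some successor in Z. Already a fixed point.
Sat(EG (AF (EG (~crit & idle)))) = {Reset}

{Reset}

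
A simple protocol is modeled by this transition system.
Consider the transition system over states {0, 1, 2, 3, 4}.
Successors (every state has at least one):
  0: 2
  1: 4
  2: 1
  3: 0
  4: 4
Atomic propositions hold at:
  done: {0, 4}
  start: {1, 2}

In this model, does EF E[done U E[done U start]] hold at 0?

E[done U start]: least fixpoint, start Z0 = Sat(start) = {1, 2}, add states in Sat(done) with some successor in Z. Z1 = {0, 1, 2}; fixed.
Sat(E[done U start]) = {0, 1, 2}
E[done U E[done U start]]: least fixpoint, start Z0 = Sat(E[done U start]) = {0, 1, 2}, add states in Sat(done) with some successor in Z. Already a fixed point.
Sat(E[done U E[done U start]]) = {0, 1, 2}
EF E[done U E[done U start]]: least fixpoint, start Z0 = {0, 1, 2}, add states with some successor in Z. Z1 = {0, 1, 2, 3}; fixed.
Sat(EF E[done U E[done U start]]) = {0, 1, 2, 3}
0 ∈ Sat(EF E[done U E[done U start]]) = {0, 1, 2, 3}, so the formula holds at 0.

Yes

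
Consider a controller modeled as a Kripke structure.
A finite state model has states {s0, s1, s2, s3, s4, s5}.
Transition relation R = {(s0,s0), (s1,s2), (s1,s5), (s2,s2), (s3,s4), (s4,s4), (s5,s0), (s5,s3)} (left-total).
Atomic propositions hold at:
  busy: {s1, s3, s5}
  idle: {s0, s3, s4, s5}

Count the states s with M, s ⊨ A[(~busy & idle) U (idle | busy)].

Sat(~busy) = {s0, s2, s4}
Sat(~busy & idle) = {s0, s4}
Sat(idle | busy) = {s0, s1, s3, s4, s5}
A[(~busy & idle) U (idle | busy)]: least fixpoint, start Z0 = Sat((idle | busy)) = {s0, s1, s3, s4, s5}, add states in Sat(~busy & idle) with every successor in Z. Already a fixed point.
Sat(A[(~busy & idle) U (idle | busy)]) = {s0, s1, s3, s4, s5}
|Sat(A[(~busy & idle) U (idle | busy)])| = |{s0, s1, s3, s4, s5}| = 5.

5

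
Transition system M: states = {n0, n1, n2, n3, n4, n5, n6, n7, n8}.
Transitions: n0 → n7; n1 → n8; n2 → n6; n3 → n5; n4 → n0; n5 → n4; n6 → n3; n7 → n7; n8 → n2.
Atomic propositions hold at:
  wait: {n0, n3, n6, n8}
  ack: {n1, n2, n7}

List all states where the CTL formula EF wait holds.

EF wait: least fixpoint, start Z0 = {n0, n3, n6, n8}, add states with some successor in Z. Z1 = {n0, n1, n2, n3, n4, n6, n8}; Z2 = {n0, n1, n2, n3, n4, n5, n6, n8}; fixed.
Sat(EF wait) = {n0, n1, n2, n3, n4, n5, n6, n8}

{n0, n1, n2, n3, n4, n5, n6, n8}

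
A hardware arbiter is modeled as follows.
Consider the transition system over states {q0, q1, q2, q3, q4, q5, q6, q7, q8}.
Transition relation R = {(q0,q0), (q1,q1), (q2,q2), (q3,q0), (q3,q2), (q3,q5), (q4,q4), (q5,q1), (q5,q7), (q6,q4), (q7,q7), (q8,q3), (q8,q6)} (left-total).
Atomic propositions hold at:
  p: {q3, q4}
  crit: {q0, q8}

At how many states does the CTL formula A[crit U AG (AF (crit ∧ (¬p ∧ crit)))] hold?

1

Sat(¬p) = {q0, q1, q2, q5, q6, q7, q8}
Sat(¬p ∧ crit) = {q0, q8}
Sat(crit ∧ (¬p ∧ crit)) = {q0, q8}
AF (crit ∧ (¬p ∧ crit)): least fixpoint, start Z0 = {q0, q8}, add states with every successor in Z. Already a fixed point.
Sat(AF (crit ∧ (¬p ∧ crit))) = {q0, q8}
AG (AF (crit ∧ (¬p ∧ crit))): greatest fixpoint, start Z0 = {q0, q8}, keep only states in Sat with every successor in Z. Z1 = {q0}; fixed.
Sat(AG (AF (crit ∧ (¬p ∧ crit)))) = {q0}
A[crit U AG (AF (crit ∧ (¬p ∧ crit)))]: least fixpoint, start Z0 = Sat(AG (AF (crit ∧ (¬p ∧ crit)))) = {q0}, add states in Sat(crit) with every successor in Z. Already a fixed point.
Sat(A[crit U AG (AF (crit ∧ (¬p ∧ crit)))]) = {q0}
|Sat(A[crit U AG (AF (crit ∧ (¬p ∧ crit)))])| = |{q0}| = 1.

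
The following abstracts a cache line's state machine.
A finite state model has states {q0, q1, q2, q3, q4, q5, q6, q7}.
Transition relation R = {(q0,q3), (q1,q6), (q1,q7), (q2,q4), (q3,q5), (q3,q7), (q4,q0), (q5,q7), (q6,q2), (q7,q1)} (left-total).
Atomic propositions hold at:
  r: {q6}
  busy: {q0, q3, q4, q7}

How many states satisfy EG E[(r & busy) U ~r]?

Sat(r & busy) = ∅
Sat(~r) = {q0, q1, q2, q3, q4, q5, q7}
E[(r & busy) U ~r]: least fixpoint, start Z0 = Sat(~r) = {q0, q1, q2, q3, q4, q5, q7}, add states in Sat(r & busy) with some successor in Z. Already a fixed point.
Sat(E[(r & busy) U ~r]) = {q0, q1, q2, q3, q4, q5, q7}
EG E[(r & busy) U ~r]: greatest fixpoint, start Z0 = {q0, q1, q2, q3, q4, q5, q7}, keep only states in Sat with some successor in Z. Already a fixed point.
Sat(EG E[(r & busy) U ~r]) = {q0, q1, q2, q3, q4, q5, q7}
|Sat(EG E[(r & busy) U ~r])| = |{q0, q1, q2, q3, q4, q5, q7}| = 7.

7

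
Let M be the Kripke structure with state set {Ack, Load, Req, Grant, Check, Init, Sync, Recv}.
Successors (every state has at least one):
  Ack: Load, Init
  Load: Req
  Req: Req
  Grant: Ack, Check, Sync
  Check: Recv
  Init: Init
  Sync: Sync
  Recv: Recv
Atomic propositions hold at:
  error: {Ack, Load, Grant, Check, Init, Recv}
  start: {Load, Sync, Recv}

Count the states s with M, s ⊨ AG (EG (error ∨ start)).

Sat(error ∨ start) = {Ack, Load, Grant, Check, Init, Sync, Recv}
EG (error ∨ start): greatest fixpoint, start Z0 = {Ack, Load, Grant, Check, Init, Sync, Recv}, keep only states in Sat with some successor in Z. Z1 = {Ack, Grant, Check, Init, Sync, Recv}; fixed.
Sat(EG (error ∨ start)) = {Ack, Grant, Check, Init, Sync, Recv}
AG (EG (error ∨ start)): greatest fixpoint, start Z0 = {Ack, Grant, Check, Init, Sync, Recv}, keep only states in Sat with every successor in Z. Z1 = {Grant, Check, Init, Sync, Recv}; Z2 = {Check, Init, Sync, Recv}; fixed.
Sat(AG (EG (error ∨ start))) = {Check, Init, Sync, Recv}
|Sat(AG (EG (error ∨ start)))| = |{Check, Init, Sync, Recv}| = 4.

4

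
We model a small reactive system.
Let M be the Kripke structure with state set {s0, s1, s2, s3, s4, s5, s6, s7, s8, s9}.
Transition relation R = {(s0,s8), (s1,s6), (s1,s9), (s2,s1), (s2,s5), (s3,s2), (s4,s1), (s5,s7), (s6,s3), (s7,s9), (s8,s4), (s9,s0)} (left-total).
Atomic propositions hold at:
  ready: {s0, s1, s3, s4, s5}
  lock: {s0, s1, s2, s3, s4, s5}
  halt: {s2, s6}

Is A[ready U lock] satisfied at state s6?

A[ready U lock]: least fixpoint, start Z0 = Sat(lock) = {s0, s1, s2, s3, s4, s5}, add states in Sat(ready) with every successor in Z. Already a fixed point.
Sat(A[ready U lock]) = {s0, s1, s2, s3, s4, s5}
s6 ∉ Sat(A[ready U lock]) = {s0, s1, s2, s3, s4, s5}, so the formula does not hold at s6.

No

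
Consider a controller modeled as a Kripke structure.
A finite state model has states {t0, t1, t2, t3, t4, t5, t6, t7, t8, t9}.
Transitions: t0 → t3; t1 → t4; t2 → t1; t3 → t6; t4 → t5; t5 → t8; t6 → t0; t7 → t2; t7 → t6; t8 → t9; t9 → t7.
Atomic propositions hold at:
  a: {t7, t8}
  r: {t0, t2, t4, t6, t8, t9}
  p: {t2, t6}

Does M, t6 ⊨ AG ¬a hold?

Sat(¬a) = {t0, t1, t2, t3, t4, t5, t6, t9}
AG ¬a: greatest fixpoint, start Z0 = {t0, t1, t2, t3, t4, t5, t6, t9}, keep only states in Sat with every successor in Z. Z1 = {t0, t1, t2, t3, t4, t6}; Z2 = {t0, t1, t2, t3, t6}; Z3 = {t0, t2, t3, t6}; Z4 = {t0, t3, t6}; fixed.
Sat(AG ¬a) = {t0, t3, t6}
t6 ∈ Sat(AG ¬a) = {t0, t3, t6}, so the formula holds at t6.

Yes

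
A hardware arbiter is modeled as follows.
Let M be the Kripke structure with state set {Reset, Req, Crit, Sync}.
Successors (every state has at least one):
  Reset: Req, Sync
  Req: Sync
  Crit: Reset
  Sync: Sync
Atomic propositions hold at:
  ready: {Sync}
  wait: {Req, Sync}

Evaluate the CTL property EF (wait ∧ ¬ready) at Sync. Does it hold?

No

Sat(¬ready) = {Reset, Req, Crit}
Sat(wait ∧ ¬ready) = {Req}
EF (wait ∧ ¬ready): least fixpoint, start Z0 = {Req}, add states with some successor in Z. Z1 = {Reset, Req}; Z2 = {Reset, Req, Crit}; fixed.
Sat(EF (wait ∧ ¬ready)) = {Reset, Req, Crit}
Sync ∉ Sat(EF (wait ∧ ¬ready)) = {Reset, Req, Crit}, so the formula does not hold at Sync.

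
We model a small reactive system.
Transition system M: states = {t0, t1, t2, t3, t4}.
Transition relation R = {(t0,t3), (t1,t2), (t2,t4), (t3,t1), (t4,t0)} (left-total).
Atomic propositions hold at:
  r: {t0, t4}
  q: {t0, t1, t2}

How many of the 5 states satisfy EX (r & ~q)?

Sat(~q) = {t3, t4}
Sat(r & ~q) = {t4}
Sat(EX (r & ~q)) = {s : some successor in {t4}} = {t2}
|Sat(EX (r & ~q))| = |{t2}| = 1.

1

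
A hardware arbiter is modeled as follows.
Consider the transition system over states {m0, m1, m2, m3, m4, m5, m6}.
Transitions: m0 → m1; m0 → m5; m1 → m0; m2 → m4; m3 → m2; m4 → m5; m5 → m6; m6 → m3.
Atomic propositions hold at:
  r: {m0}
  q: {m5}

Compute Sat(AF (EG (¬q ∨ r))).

Sat(¬q) = {m0, m1, m2, m3, m4, m6}
Sat(¬q ∨ r) = {m0, m1, m2, m3, m4, m6}
EG (¬q ∨ r): greatest fixpoint, start Z0 = {m0, m1, m2, m3, m4, m6}, keep only states in Sat with some successor in Z. Z1 = {m0, m1, m2, m3, m6}; Z2 = {m0, m1, m3, m6}; Z3 = {m0, m1, m6}; Z4 = {m0, m1}; fixed.
Sat(EG (¬q ∨ r)) = {m0, m1}
AF (EG (¬q ∨ r)): least fixpoint, start Z0 = {m0, m1}, add states with every successor in Z. Already a fixed point.
Sat(AF (EG (¬q ∨ r))) = {m0, m1}

{m0, m1}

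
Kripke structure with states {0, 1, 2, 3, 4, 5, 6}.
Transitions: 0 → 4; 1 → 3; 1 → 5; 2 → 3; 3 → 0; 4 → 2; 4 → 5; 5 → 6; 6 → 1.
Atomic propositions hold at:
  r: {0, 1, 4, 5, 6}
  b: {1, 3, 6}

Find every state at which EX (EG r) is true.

{0, 1, 3, 4, 5, 6}

EG r: greatest fixpoint, start Z0 = {0, 1, 4, 5, 6}, keep only states in Sat with some successor in Z. Already a fixed point.
Sat(EG r) = {0, 1, 4, 5, 6}
Sat(EX (EG r)) = {s : some successor in {0, 1, 4, 5, 6}} = {0, 1, 3, 4, 5, 6}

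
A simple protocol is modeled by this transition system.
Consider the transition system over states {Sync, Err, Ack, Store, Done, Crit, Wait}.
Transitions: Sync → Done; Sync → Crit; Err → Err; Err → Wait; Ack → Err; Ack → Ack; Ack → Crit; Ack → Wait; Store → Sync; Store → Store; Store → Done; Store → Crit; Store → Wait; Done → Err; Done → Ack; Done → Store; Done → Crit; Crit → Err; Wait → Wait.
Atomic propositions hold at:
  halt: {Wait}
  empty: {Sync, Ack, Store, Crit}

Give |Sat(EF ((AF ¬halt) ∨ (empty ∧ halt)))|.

6

Sat(¬halt) = {Sync, Err, Ack, Store, Done, Crit}
AF ¬halt: least fixpoint, start Z0 = {Sync, Err, Ack, Store, Done, Crit}, add states with every successor in Z. Already a fixed point.
Sat(AF ¬halt) = {Sync, Err, Ack, Store, Done, Crit}
Sat(empty ∧ halt) = ∅
Sat((AF ¬halt) ∨ (empty ∧ halt)) = {Sync, Err, Ack, Store, Done, Crit}
EF ((AF ¬halt) ∨ (empty ∧ halt)): least fixpoint, start Z0 = {Sync, Err, Ack, Store, Done, Crit}, add states with some successor in Z. Already a fixed point.
Sat(EF ((AF ¬halt) ∨ (empty ∧ halt))) = {Sync, Err, Ack, Store, Done, Crit}
|Sat(EF ((AF ¬halt) ∨ (empty ∧ halt)))| = |{Sync, Err, Ack, Store, Done, Crit}| = 6.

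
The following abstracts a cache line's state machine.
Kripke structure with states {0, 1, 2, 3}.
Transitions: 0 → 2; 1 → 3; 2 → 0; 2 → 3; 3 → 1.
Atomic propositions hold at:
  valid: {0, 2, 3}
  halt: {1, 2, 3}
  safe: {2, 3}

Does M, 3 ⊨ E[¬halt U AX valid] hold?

Sat(¬halt) = {0}
Sat(AX valid) = {s : every successor in {0, 2, 3}} = {0, 1, 2}
E[¬halt U AX valid]: least fixpoint, start Z0 = Sat(AX valid) = {0, 1, 2}, add states in Sat(¬halt) with some successor in Z. Already a fixed point.
Sat(E[¬halt U AX valid]) = {0, 1, 2}
3 ∉ Sat(E[¬halt U AX valid]) = {0, 1, 2}, so the formula does not hold at 3.

No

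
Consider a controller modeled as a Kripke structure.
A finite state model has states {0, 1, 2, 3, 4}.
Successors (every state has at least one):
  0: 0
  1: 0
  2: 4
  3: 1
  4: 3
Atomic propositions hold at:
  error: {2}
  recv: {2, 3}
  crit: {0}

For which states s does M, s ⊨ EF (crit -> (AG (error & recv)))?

Sat(error & recv) = {2}
AG (error & recv): greatest fixpoint, start Z0 = {2}, keep only states in Sat with every successor in Z. Z1 = ∅; fixed.
Sat(AG (error & recv)) = ∅
Sat(crit -> (AG (error & recv))) = {1, 2, 3, 4}
EF (crit -> (AG (error & recv))): least fixpoint, start Z0 = {1, 2, 3, 4}, add states with some successor in Z. Already a fixed point.
Sat(EF (crit -> (AG (error & recv)))) = {1, 2, 3, 4}

{1, 2, 3, 4}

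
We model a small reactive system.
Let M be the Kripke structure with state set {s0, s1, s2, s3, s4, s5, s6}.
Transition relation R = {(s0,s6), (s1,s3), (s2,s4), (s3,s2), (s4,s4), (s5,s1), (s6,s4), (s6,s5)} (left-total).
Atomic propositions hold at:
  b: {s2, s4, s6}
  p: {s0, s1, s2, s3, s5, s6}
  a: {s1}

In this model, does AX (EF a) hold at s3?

No

EF a: least fixpoint, start Z0 = {s1}, add states with some successor in Z. Z1 = {s1, s5}; Z2 = {s1, s5, s6}; Z3 = {s0, s1, s5, s6}; fixed.
Sat(EF a) = {s0, s1, s5, s6}
Sat(AX (EF a)) = {s : every successor in {s0, s1, s5, s6}} = {s0, s5}
s3 ∉ Sat(AX (EF a)) = {s0, s5}, so the formula does not hold at s3.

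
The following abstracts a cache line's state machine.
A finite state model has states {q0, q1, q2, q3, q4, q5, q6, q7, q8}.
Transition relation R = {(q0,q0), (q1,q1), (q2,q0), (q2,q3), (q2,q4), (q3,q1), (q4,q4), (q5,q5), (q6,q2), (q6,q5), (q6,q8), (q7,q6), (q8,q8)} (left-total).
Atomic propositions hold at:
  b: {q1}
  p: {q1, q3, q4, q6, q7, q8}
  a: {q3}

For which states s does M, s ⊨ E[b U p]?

{q1, q3, q4, q6, q7, q8}

E[b U p]: least fixpoint, start Z0 = Sat(p) = {q1, q3, q4, q6, q7, q8}, add states in Sat(b) with some successor in Z. Already a fixed point.
Sat(E[b U p]) = {q1, q3, q4, q6, q7, q8}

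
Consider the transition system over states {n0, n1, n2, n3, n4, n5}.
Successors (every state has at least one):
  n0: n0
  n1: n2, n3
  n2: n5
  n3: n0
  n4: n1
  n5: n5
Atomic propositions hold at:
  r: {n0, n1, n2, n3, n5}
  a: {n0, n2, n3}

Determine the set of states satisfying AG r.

{n0, n1, n2, n3, n5}

AG r: greatest fixpoint, start Z0 = {n0, n1, n2, n3, n5}, keep only states in Sat with every successor in Z. Already a fixed point.
Sat(AG r) = {n0, n1, n2, n3, n5}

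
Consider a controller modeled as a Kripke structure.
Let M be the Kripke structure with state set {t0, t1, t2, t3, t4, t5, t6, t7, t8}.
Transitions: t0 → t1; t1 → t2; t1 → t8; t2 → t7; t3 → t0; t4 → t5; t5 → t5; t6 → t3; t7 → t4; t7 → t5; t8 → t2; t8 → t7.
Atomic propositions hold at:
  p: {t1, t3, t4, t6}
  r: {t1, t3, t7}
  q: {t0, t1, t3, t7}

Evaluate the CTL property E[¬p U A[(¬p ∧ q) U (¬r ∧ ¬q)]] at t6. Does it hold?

Sat(¬p) = {t0, t2, t5, t7, t8}
Sat(¬p ∧ q) = {t0, t7}
Sat(¬r) = {t0, t2, t4, t5, t6, t8}
Sat(¬q) = {t2, t4, t5, t6, t8}
Sat(¬r ∧ ¬q) = {t2, t4, t5, t6, t8}
A[(¬p ∧ q) U (¬r ∧ ¬q)]: least fixpoint, start Z0 = Sat((¬r ∧ ¬q)) = {t2, t4, t5, t6, t8}, add states in Sat(¬p ∧ q) with every successor in Z. Z1 = {t2, t4, t5, t6, t7, t8}; fixed.
Sat(A[(¬p ∧ q) U (¬r ∧ ¬q)]) = {t2, t4, t5, t6, t7, t8}
E[¬p U A[(¬p ∧ q) U (¬r ∧ ¬q)]]: least fixpoint, start Z0 = Sat(A[(¬p ∧ q) U (¬r ∧ ¬q)]) = {t2, t4, t5, t6, t7, t8}, add states in Sat(¬p) with some successor in Z. Already a fixed point.
Sat(E[¬p U A[(¬p ∧ q) U (¬r ∧ ¬q)]]) = {t2, t4, t5, t6, t7, t8}
t6 ∈ Sat(E[¬p U A[(¬p ∧ q) U (¬r ∧ ¬q)]]) = {t2, t4, t5, t6, t7, t8}, so the formula holds at t6.

Yes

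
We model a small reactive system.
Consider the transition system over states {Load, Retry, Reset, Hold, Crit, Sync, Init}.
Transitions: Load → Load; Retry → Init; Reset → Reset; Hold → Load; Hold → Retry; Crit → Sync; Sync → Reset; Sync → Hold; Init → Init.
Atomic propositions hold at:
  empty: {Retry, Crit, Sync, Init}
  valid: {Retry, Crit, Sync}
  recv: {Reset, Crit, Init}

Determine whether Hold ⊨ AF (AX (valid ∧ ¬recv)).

Sat(¬recv) = {Load, Retry, Hold, Sync}
Sat(valid ∧ ¬recv) = {Retry, Sync}
Sat(AX (valid ∧ ¬recv)) = {s : every successor in {Retry, Sync}} = {Crit}
AF (AX (valid ∧ ¬recv)): least fixpoint, start Z0 = {Crit}, add states with every successor in Z. Already a fixed point.
Sat(AF (AX (valid ∧ ¬recv))) = {Crit}
Hold ∉ Sat(AF (AX (valid ∧ ¬recv))) = {Crit}, so the formula does not hold at Hold.

No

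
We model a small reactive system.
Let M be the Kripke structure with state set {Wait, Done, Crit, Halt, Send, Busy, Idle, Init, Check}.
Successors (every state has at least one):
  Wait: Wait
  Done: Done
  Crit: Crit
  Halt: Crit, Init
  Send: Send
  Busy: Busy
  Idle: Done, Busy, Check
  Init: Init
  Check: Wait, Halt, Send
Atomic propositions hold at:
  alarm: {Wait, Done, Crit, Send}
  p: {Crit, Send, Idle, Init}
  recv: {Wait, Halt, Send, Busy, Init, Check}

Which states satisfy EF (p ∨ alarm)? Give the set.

Sat(p ∨ alarm) = {Wait, Done, Crit, Send, Idle, Init}
EF (p ∨ alarm): least fixpoint, start Z0 = {Wait, Done, Crit, Send, Idle, Init}, add states with some successor in Z. Z1 = {Wait, Done, Crit, Halt, Send, Idle, Init, Check}; fixed.
Sat(EF (p ∨ alarm)) = {Wait, Done, Crit, Halt, Send, Idle, Init, Check}

{Wait, Done, Crit, Halt, Send, Idle, Init, Check}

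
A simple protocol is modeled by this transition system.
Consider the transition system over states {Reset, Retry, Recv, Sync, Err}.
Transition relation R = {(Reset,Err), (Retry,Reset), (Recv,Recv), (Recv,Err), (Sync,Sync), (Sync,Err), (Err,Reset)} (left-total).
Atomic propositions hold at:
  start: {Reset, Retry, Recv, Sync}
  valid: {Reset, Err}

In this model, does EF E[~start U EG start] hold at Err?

Sat(~start) = {Err}
EG start: greatest fixpoint, start Z0 = {Reset, Retry, Recv, Sync}, keep only states in Sat with some successor in Z. Z1 = {Retry, Recv, Sync}; Z2 = {Recv, Sync}; fixed.
Sat(EG start) = {Recv, Sync}
E[~start U EG start]: least fixpoint, start Z0 = Sat(EG start) = {Recv, Sync}, add states in Sat(~start) with some successor in Z. Already a fixed point.
Sat(E[~start U EG start]) = {Recv, Sync}
EF E[~start U EG start]: least fixpoint, start Z0 = {Recv, Sync}, add states with some successor in Z. Already a fixed point.
Sat(EF E[~start U EG start]) = {Recv, Sync}
Err ∉ Sat(EF E[~start U EG start]) = {Recv, Sync}, so the formula does not hold at Err.

No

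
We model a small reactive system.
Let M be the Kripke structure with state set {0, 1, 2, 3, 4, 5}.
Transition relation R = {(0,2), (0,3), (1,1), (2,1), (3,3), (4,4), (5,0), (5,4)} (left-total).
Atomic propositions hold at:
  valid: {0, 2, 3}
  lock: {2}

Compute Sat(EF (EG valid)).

{0, 3, 5}

EG valid: greatest fixpoint, start Z0 = {0, 2, 3}, keep only states in Sat with some successor in Z. Z1 = {0, 3}; fixed.
Sat(EG valid) = {0, 3}
EF (EG valid): least fixpoint, start Z0 = {0, 3}, add states with some successor in Z. Z1 = {0, 3, 5}; fixed.
Sat(EF (EG valid)) = {0, 3, 5}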